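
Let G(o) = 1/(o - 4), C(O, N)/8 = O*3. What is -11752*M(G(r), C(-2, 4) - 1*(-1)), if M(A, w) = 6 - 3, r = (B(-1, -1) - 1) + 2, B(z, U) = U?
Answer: -35256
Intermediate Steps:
C(O, N) = 24*O (C(O, N) = 8*(O*3) = 8*(3*O) = 24*O)
r = 0 (r = (-1 - 1) + 2 = -2 + 2 = 0)
G(o) = 1/(-4 + o)
M(A, w) = 3
-11752*M(G(r), C(-2, 4) - 1*(-1)) = -11752*3 = -35256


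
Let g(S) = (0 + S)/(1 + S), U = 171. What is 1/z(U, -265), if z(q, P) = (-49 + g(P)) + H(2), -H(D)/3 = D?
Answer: -264/14255 ≈ -0.018520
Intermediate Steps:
H(D) = -3*D
g(S) = S/(1 + S)
z(q, P) = -55 + P/(1 + P) (z(q, P) = (-49 + P/(1 + P)) - 3*2 = (-49 + P/(1 + P)) - 6 = -55 + P/(1 + P))
1/z(U, -265) = 1/((-55 - 54*(-265))/(1 - 265)) = 1/((-55 + 14310)/(-264)) = 1/(-1/264*14255) = 1/(-14255/264) = -264/14255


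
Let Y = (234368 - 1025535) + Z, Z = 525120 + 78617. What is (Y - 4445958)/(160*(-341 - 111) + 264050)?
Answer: -2316694/95865 ≈ -24.166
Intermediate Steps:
Z = 603737
Y = -187430 (Y = (234368 - 1025535) + 603737 = -791167 + 603737 = -187430)
(Y - 4445958)/(160*(-341 - 111) + 264050) = (-187430 - 4445958)/(160*(-341 - 111) + 264050) = -4633388/(160*(-452) + 264050) = -4633388/(-72320 + 264050) = -4633388/191730 = -4633388*1/191730 = -2316694/95865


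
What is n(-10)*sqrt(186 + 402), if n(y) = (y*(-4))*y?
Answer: -5600*sqrt(3) ≈ -9699.5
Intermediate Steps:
n(y) = -4*y**2 (n(y) = (-4*y)*y = -4*y**2)
n(-10)*sqrt(186 + 402) = (-4*(-10)**2)*sqrt(186 + 402) = (-4*100)*sqrt(588) = -5600*sqrt(3)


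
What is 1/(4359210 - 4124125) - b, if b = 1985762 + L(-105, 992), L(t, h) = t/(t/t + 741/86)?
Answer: -386060382211413/194415295 ≈ -1.9858e+6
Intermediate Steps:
L(t, h) = 86*t/827 (L(t, h) = t/(1 + 741*(1/86)) = t/(1 + 741/86) = t/(827/86) = t*(86/827) = 86*t/827)
b = 1642216144/827 (b = 1985762 + (86/827)*(-105) = 1985762 - 9030/827 = 1642216144/827 ≈ 1.9858e+6)
1/(4359210 - 4124125) - b = 1/(4359210 - 4124125) - 1*1642216144/827 = 1/235085 - 1642216144/827 = -386060382211413/194415295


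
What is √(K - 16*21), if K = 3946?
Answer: 19*√10 ≈ 60.083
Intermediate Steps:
√(K - 16*21) = √(3946 - 16*21) = √(3946 - 336) = √3610 = 19*√10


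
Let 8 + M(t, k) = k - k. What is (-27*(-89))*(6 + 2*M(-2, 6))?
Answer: -24030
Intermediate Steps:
M(t, k) = -8 (M(t, k) = -8 + (k - k) = -8 + 0 = -8)
(-27*(-89))*(6 + 2*M(-2, 6)) = (-27*(-89))*(6 + 2*(-8)) = 2403*(6 - 16) = 2403*(-10) = -24030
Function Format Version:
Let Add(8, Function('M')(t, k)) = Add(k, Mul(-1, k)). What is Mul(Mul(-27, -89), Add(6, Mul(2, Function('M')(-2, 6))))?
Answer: -24030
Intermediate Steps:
Function('M')(t, k) = -8 (Function('M')(t, k) = Add(-8, Add(k, Mul(-1, k))) = Add(-8, 0) = -8)
Mul(Mul(-27, -89), Add(6, Mul(2, Function('M')(-2, 6)))) = Mul(Mul(-27, -89), Add(6, Mul(2, -8))) = Mul(2403, Add(6, -16)) = Mul(2403, -10) = -24030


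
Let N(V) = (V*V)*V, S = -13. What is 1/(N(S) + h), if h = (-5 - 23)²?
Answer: -1/1413 ≈ -0.00070771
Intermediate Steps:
h = 784 (h = (-28)² = 784)
N(V) = V³ (N(V) = V²*V = V³)
1/(N(S) + h) = 1/((-13)³ + 784) = 1/(-2197 + 784) = 1/(-1413) = -1/1413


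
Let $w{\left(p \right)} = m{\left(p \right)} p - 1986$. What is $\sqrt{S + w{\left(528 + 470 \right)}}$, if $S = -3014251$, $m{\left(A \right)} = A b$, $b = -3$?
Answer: $i \sqrt{6004249} \approx 2450.4 i$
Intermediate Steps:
$m{\left(A \right)} = - 3 A$ ($m{\left(A \right)} = A \left(-3\right) = - 3 A$)
$w{\left(p \right)} = -1986 - 3 p^{2}$ ($w{\left(p \right)} = - 3 p p - 1986 = - 3 p^{2} - 1986 = -1986 - 3 p^{2}$)
$\sqrt{S + w{\left(528 + 470 \right)}} = \sqrt{-3014251 - \left(1986 + 3 \left(528 + 470\right)^{2}\right)} = \sqrt{-3014251 - \left(1986 + 3 \cdot 998^{2}\right)} = \sqrt{-3014251 - 2989998} = \sqrt{-6004249} = i \sqrt{6004249}$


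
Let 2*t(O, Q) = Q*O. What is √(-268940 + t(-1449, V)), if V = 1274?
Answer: I*√1191953 ≈ 1091.8*I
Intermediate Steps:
t(O, Q) = O*Q/2 (t(O, Q) = (Q*O)/2 = (O*Q)/2 = O*Q/2)
√(-268940 + t(-1449, V)) = √(-268940 + (½)*(-1449)*1274) = √(-268940 - 923013) = √(-1191953) = I*√1191953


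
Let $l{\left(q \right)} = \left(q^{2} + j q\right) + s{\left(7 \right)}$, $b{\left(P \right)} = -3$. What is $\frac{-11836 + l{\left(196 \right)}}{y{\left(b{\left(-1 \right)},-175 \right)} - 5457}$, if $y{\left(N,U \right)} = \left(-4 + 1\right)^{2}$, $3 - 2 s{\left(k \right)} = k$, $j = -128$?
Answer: $- \frac{745}{2724} \approx -0.27349$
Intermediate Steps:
$s{\left(k \right)} = \frac{3}{2} - \frac{k}{2}$
$y{\left(N,U \right)} = 9$ ($y{\left(N,U \right)} = \left(-3\right)^{2} = 9$)
$l{\left(q \right)} = -2 + q^{2} - 128 q$ ($l{\left(q \right)} = \left(q^{2} - 128 q\right) + \left(\frac{3}{2} - \frac{7}{2}\right) = \left(q^{2} - 128 q\right) - 2 = -2 + q^{2} - 128 q$)
$\frac{-11836 + l{\left(196 \right)}}{y{\left(b{\left(-1 \right)},-175 \right)} - 5457} = \frac{-11836 - \left(25090 - 38416\right)}{9 - 5457} = \frac{-11836 - -13326}{-5448} = \left(-11836 + 13326\right) \left(- \frac{1}{5448}\right) = 1490 \left(- \frac{1}{5448}\right) = - \frac{745}{2724}$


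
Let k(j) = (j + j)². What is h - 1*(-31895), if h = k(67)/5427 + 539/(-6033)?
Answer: 5195932840/162891 ≈ 31898.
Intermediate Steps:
k(j) = 4*j² (k(j) = (2*j)² = 4*j²)
h = 524395/162891 (h = (4*67²)/5427 + 539/(-6033) = (4*4489)*(1/5427) + 539*(-1/6033) = 17956*(1/5427) - 539/6033 = 268/81 - 539/6033 = 524395/162891 ≈ 3.2193)
h - 1*(-31895) = 524395/162891 - 1*(-31895) = 524395/162891 + 31895 = 5195932840/162891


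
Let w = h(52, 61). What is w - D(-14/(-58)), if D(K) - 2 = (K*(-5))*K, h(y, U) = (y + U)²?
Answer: 10737292/841 ≈ 12767.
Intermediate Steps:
h(y, U) = (U + y)²
D(K) = 2 - 5*K² (D(K) = 2 + (K*(-5))*K = 2 + (-5*K)*K = 2 - 5*K²)
w = 12769 (w = (61 + 52)² = 113² = 12769)
w - D(-14/(-58)) = 12769 - (2 - 5*(-14/(-58))²) = 12769 - (2 - 5*(-14*(-1/58))²) = 12769 - (2 - 5*(7/29)²) = 12769 - (2 - 5*49/841) = 12769 - (2 - 245/841) = 12769 - 1*1437/841 = 12769 - 1437/841 = 10737292/841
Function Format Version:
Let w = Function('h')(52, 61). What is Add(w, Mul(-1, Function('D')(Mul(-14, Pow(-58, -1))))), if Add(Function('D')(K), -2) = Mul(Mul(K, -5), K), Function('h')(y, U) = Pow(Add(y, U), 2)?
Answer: Rational(10737292, 841) ≈ 12767.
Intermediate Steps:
Function('h')(y, U) = Pow(Add(U, y), 2)
Function('D')(K) = Add(2, Mul(-5, Pow(K, 2))) (Function('D')(K) = Add(2, Mul(Mul(K, -5), K)) = Add(2, Mul(Mul(-5, K), K)) = Add(2, Mul(-5, Pow(K, 2))))
w = 12769 (w = Pow(Add(61, 52), 2) = Pow(113, 2) = 12769)
Add(w, Mul(-1, Function('D')(Mul(-14, Pow(-58, -1))))) = Add(12769, Mul(-1, Add(2, Mul(-5, Pow(Mul(-14, Pow(-58, -1)), 2))))) = Add(12769, Mul(-1, Add(2, Mul(-5, Pow(Mul(-14, Rational(-1, 58)), 2))))) = Add(12769, Mul(-1, Add(2, Mul(-5, Pow(Rational(7, 29), 2))))) = Add(12769, Mul(-1, Add(2, Mul(-5, Rational(49, 841))))) = Add(12769, Mul(-1, Add(2, Rational(-245, 841)))) = Add(12769, Mul(-1, Rational(1437, 841))) = Add(12769, Rational(-1437, 841)) = Rational(10737292, 841)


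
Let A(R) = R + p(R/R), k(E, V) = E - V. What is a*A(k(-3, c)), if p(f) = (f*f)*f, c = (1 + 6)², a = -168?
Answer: 8568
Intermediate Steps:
c = 49 (c = 7² = 49)
p(f) = f³ (p(f) = f²*f = f³)
A(R) = 1 + R (A(R) = R + (R/R)³ = R + 1³ = R + 1 = 1 + R)
a*A(k(-3, c)) = -168*(1 + (-3 - 1*49)) = -168*(1 + (-3 - 49)) = -168*(1 - 52) = -168*(-51) = 8568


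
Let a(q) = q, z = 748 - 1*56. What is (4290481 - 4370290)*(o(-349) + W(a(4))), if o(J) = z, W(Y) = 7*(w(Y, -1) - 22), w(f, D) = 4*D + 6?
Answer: -44054568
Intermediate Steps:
z = 692 (z = 748 - 56 = 692)
w(f, D) = 6 + 4*D
W(Y) = -140 (W(Y) = 7*((6 + 4*(-1)) - 22) = 7*((6 - 4) - 22) = 7*(2 - 22) = 7*(-20) = -140)
o(J) = 692
(4290481 - 4370290)*(o(-349) + W(a(4))) = (4290481 - 4370290)*(692 - 140) = -79809*552 = -44054568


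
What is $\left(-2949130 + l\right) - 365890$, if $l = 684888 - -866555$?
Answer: $-1763577$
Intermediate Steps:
$l = 1551443$ ($l = 684888 + 866555 = 1551443$)
$\left(-2949130 + l\right) - 365890 = \left(-2949130 + 1551443\right) - 365890 = -1397687 - 365890 = -1763577$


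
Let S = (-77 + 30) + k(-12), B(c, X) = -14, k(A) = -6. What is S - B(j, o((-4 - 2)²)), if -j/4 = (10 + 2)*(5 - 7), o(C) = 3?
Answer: -39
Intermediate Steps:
j = 96 (j = -4*(10 + 2)*(5 - 7) = -48*(-2) = -4*(-24) = 96)
S = -53 (S = (-77 + 30) - 6 = -47 - 6 = -53)
S - B(j, o((-4 - 2)²)) = -53 - 1*(-14) = -53 + 14 = -39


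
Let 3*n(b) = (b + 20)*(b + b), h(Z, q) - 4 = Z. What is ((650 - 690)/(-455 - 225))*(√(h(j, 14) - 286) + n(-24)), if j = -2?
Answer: 64/17 + 2*I*√71/17 ≈ 3.7647 + 0.99131*I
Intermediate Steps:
h(Z, q) = 4 + Z
n(b) = 2*b*(20 + b)/3 (n(b) = ((b + 20)*(b + b))/3 = ((20 + b)*(2*b))/3 = (2*b*(20 + b))/3 = 2*b*(20 + b)/3)
((650 - 690)/(-455 - 225))*(√(h(j, 14) - 286) + n(-24)) = ((650 - 690)/(-455 - 225))*(√((4 - 2) - 286) + (⅔)*(-24)*(20 - 24)) = (-40/(-680))*(√(2 - 286) + (⅔)*(-24)*(-4)) = (-40*(-1/680))*(√(-284) + 64) = (2*I*√71 + 64)/17 = (64 + 2*I*√71)/17 = 64/17 + 2*I*√71/17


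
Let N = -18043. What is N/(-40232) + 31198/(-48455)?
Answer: -380884371/1949441560 ≈ -0.19538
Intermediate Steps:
N/(-40232) + 31198/(-48455) = -18043/(-40232) + 31198/(-48455) = -18043*(-1/40232) + 31198*(-1/48455) = 18043/40232 - 31198/48455 = -380884371/1949441560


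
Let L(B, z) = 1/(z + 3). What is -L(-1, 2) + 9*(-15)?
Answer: -676/5 ≈ -135.20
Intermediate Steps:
L(B, z) = 1/(3 + z)
-L(-1, 2) + 9*(-15) = -1/(3 + 2) + 9*(-15) = -1/5 - 135 = -1*⅕ - 135 = -⅕ - 135 = -676/5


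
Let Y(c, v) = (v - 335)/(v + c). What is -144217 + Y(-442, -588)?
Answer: -148542587/1030 ≈ -1.4422e+5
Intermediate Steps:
Y(c, v) = (-335 + v)/(c + v)
-144217 + Y(-442, -588) = -144217 + (-335 - 588)/(-442 - 588) = -144217 - 923/(-1030) = -144217 - 1/1030*(-923) = -144217 + 923/1030 = -148542587/1030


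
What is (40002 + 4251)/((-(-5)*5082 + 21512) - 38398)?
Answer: 44253/8524 ≈ 5.1916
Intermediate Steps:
(40002 + 4251)/((-(-5)*5082 + 21512) - 38398) = 44253/((-1*(-25410) + 21512) - 38398) = 44253/((25410 + 21512) - 38398) = 44253/(46922 - 38398) = 44253/8524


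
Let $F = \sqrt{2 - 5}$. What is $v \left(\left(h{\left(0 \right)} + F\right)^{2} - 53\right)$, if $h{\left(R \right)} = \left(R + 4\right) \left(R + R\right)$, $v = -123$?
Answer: $6888$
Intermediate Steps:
$h{\left(R \right)} = 2 R \left(4 + R\right)$ ($h{\left(R \right)} = \left(4 + R\right) 2 R = 2 R \left(4 + R\right)$)
$F = i \sqrt{3}$ ($F = \sqrt{-3} = i \sqrt{3} \approx 1.732 i$)
$v \left(\left(h{\left(0 \right)} + F\right)^{2} - 53\right) = - 123 \left(\left(2 \cdot 0 \left(4 + 0\right) + i \sqrt{3}\right)^{2} - 53\right) = - 123 \left(\left(2 \cdot 0 \cdot 4 + i \sqrt{3}\right)^{2} - 53\right) = - 123 \left(\left(0 + i \sqrt{3}\right)^{2} - 53\right) = - 123 \left(\left(i \sqrt{3}\right)^{2} - 53\right) = - 123 \left(-3 - 53\right) = \left(-123\right) \left(-56\right) = 6888$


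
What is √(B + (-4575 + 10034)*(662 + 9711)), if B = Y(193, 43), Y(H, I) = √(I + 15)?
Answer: √(56626207 + √58) ≈ 7525.0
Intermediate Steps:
Y(H, I) = √(15 + I)
B = √58 (B = √(15 + 43) = √58 ≈ 7.6158)
√(B + (-4575 + 10034)*(662 + 9711)) = √(√58 + (-4575 + 10034)*(662 + 9711)) = √(√58 + 5459*10373) = √(√58 + 56626207) = √(56626207 + √58)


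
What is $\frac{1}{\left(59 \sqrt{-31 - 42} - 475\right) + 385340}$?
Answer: $\frac{384865}{148121322338} - \frac{59 i \sqrt{73}}{148121322338} \approx 2.5983 \cdot 10^{-6} - 3.4033 \cdot 10^{-9} i$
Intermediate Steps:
$\frac{1}{\left(59 \sqrt{-31 - 42} - 475\right) + 385340} = \frac{1}{\left(59 \sqrt{-73} - 475\right) + 385340} = \frac{1}{\left(59 i \sqrt{73} - 475\right) + 385340} = \frac{1}{\left(-475 + 59 i \sqrt{73}\right) + 385340} = \frac{1}{384865 + 59 i \sqrt{73}}$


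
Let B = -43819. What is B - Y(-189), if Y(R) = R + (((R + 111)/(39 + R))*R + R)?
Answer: -1083568/25 ≈ -43343.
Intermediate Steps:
Y(R) = 2*R + R*(111 + R)/(39 + R) (Y(R) = R + (((111 + R)/(39 + R))*R + R) = R + (R*(111 + R)/(39 + R) + R) = R + (R + R*(111 + R)/(39 + R)) = 2*R + R*(111 + R)/(39 + R))
B - Y(-189) = -43819 - 3*(-189)*(63 - 189)/(39 - 189) = -43819 - 3*(-189)*(-126)/(-150) = -43819 - 3*(-189)*(-1)*(-126)/150 = -43819 - 1*(-11907/25) = -43819 + 11907/25 = -1083568/25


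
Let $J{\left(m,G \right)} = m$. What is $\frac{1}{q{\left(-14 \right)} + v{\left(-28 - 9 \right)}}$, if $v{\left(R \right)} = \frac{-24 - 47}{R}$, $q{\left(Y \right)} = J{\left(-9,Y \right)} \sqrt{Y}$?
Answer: $\frac{2627}{1557487} + \frac{12321 i \sqrt{14}}{1557487} \approx 0.0016867 + 0.0296 i$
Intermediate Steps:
$q{\left(Y \right)} = - 9 \sqrt{Y}$
$v{\left(R \right)} = - \frac{71}{R}$
$\frac{1}{q{\left(-14 \right)} + v{\left(-28 - 9 \right)}} = \frac{1}{- 9 \sqrt{-14} - \frac{71}{-28 - 9}} = \frac{1}{- 9 i \sqrt{14} - \frac{71}{-37}} = \frac{1}{- 9 i \sqrt{14} - - \frac{71}{37}} = \frac{1}{- 9 i \sqrt{14} + \frac{71}{37}} = \frac{1}{\frac{71}{37} - 9 i \sqrt{14}}$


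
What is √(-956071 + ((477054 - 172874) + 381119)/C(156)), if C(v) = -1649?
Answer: I*√2600879277322/1649 ≈ 978.0*I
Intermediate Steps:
√(-956071 + ((477054 - 172874) + 381119)/C(156)) = √(-956071 + ((477054 - 172874) + 381119)/(-1649)) = √(-956071 + (304180 + 381119)*(-1/1649)) = √(-956071 + 685299*(-1/1649)) = √(-956071 - 685299/1649) = √(-1577246378/1649) = I*√2600879277322/1649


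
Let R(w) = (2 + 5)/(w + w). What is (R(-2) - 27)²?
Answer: 13225/16 ≈ 826.56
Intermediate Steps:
R(w) = 7/(2*w) (R(w) = 7/((2*w)) = 7*(1/(2*w)) = 7/(2*w))
(R(-2) - 27)² = ((7/2)/(-2) - 27)² = ((7/2)*(-½) - 27)² = (-7/4 - 27)² = (-115/4)² = 13225/16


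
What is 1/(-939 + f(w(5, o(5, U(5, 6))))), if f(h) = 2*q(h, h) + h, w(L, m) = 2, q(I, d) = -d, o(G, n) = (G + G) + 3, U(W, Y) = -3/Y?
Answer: -1/941 ≈ -0.0010627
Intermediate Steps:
o(G, n) = 3 + 2*G (o(G, n) = 2*G + 3 = 3 + 2*G)
f(h) = -h (f(h) = 2*(-h) + h = -2*h + h = -h)
1/(-939 + f(w(5, o(5, U(5, 6))))) = 1/(-939 - 1*2) = 1/(-939 - 2) = 1/(-941) = -1/941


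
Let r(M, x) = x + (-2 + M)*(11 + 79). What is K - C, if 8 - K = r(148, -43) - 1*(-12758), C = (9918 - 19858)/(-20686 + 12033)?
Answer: -223664031/8653 ≈ -25848.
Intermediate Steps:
r(M, x) = -180 + x + 90*M (r(M, x) = x + (-2 + M)*90 = x + (-180 + 90*M) = -180 + x + 90*M)
C = 9940/8653 (C = -9940/(-8653) = -9940*(-1/8653) = 9940/8653 ≈ 1.1487)
K = -25847 (K = 8 - ((-180 - 43 + 90*148) - 1*(-12758)) = 8 - ((-180 - 43 + 13320) + 12758) = 8 - (13097 + 12758) = 8 - 1*25855 = 8 - 25855 = -25847)
K - C = -25847 - 1*9940/8653 = -25847 - 9940/8653 = -223664031/8653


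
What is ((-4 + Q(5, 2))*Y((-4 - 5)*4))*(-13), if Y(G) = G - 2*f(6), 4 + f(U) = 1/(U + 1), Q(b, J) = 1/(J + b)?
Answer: -69498/49 ≈ -1418.3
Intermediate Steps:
f(U) = -4 + 1/(1 + U) (f(U) = -4 + 1/(U + 1) = -4 + 1/(1 + U))
Y(G) = 54/7 + G (Y(G) = G - 2*(-3 - 4*6)/(1 + 6) = G - 2*(-3 - 24)/7 = G - 2*(-27)/7 = G - 2*(-27/7) = G + 54/7 = 54/7 + G)
((-4 + Q(5, 2))*Y((-4 - 5)*4))*(-13) = ((-4 + 1/(2 + 5))*(54/7 + (-4 - 5)*4))*(-13) = ((-4 + 1/7)*(54/7 - 9*4))*(-13) = ((-4 + ⅐)*(54/7 - 36))*(-13) = -27/7*(-198/7)*(-13) = (5346/49)*(-13) = -69498/49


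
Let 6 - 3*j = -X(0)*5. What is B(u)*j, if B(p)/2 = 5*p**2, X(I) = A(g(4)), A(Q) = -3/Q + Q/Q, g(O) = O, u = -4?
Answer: 1160/3 ≈ 386.67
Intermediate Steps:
A(Q) = 1 - 3/Q (A(Q) = -3/Q + 1 = 1 - 3/Q)
X(I) = 1/4 (X(I) = (-3 + 4)/4 = (1/4)*1 = 1/4)
B(p) = 10*p**2 (B(p) = 2*(5*p**2) = 10*p**2)
j = 29/12 (j = 2 - (-1*1/4)*5/3 = 2 - (-1)*5/12 = 2 - 1/3*(-5/4) = 2 + 5/12 = 29/12 ≈ 2.4167)
B(u)*j = (10*(-4)**2)*(29/12) = (10*16)*(29/12) = 160*(29/12) = 1160/3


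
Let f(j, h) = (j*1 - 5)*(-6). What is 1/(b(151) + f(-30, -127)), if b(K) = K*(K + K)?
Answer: 1/45812 ≈ 2.1828e-5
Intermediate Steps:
f(j, h) = 30 - 6*j (f(j, h) = (j - 5)*(-6) = (-5 + j)*(-6) = 30 - 6*j)
b(K) = 2*K**2 (b(K) = K*(2*K) = 2*K**2)
1/(b(151) + f(-30, -127)) = 1/(2*151**2 + (30 - 6*(-30))) = 1/(2*22801 + (30 + 180)) = 1/(45602 + 210) = 1/45812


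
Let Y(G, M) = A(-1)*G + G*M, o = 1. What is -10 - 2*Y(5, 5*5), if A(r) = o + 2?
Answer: -290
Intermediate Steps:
A(r) = 3 (A(r) = 1 + 2 = 3)
Y(G, M) = 3*G + G*M
-10 - 2*Y(5, 5*5) = -10 - 10*(3 + 5*5) = -10 - 10*(3 + 25) = -10 - 10*28 = -10 - 2*140 = -10 - 280 = -290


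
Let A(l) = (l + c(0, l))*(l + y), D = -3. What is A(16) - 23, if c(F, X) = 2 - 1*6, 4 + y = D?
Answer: 85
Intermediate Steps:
y = -7 (y = -4 - 3 = -7)
c(F, X) = -4 (c(F, X) = 2 - 6 = -4)
A(l) = (-7 + l)*(-4 + l) (A(l) = (l - 4)*(l - 7) = (-4 + l)*(-7 + l) = (-7 + l)*(-4 + l))
A(16) - 23 = (28 + 16**2 - 11*16) - 23 = (28 + 256 - 176) - 23 = 108 - 23 = 85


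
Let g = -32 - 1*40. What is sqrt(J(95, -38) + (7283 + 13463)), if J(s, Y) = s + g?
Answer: sqrt(20769) ≈ 144.11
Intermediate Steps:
g = -72 (g = -32 - 40 = -72)
J(s, Y) = -72 + s (J(s, Y) = s - 72 = -72 + s)
sqrt(J(95, -38) + (7283 + 13463)) = sqrt((-72 + 95) + (7283 + 13463)) = sqrt(23 + 20746) = sqrt(20769)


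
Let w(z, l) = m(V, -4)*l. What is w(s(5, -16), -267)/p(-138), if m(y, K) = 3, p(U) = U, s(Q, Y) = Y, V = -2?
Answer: 267/46 ≈ 5.8043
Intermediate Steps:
w(z, l) = 3*l
w(s(5, -16), -267)/p(-138) = (3*(-267))/(-138) = -801*(-1/138) = 267/46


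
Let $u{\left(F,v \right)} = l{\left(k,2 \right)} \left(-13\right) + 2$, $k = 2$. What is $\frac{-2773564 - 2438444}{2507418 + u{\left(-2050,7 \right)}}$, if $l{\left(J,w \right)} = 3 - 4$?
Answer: $- \frac{1737336}{835811} \approx -2.0786$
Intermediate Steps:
$l{\left(J,w \right)} = -1$ ($l{\left(J,w \right)} = 3 - 4 = -1$)
$u{\left(F,v \right)} = 15$ ($u{\left(F,v \right)} = \left(-1\right) \left(-13\right) + 2 = 13 + 2 = 15$)
$\frac{-2773564 - 2438444}{2507418 + u{\left(-2050,7 \right)}} = \frac{-2773564 - 2438444}{2507418 + 15} = - \frac{5212008}{2507433} = \left(-5212008\right) \frac{1}{2507433} = - \frac{1737336}{835811}$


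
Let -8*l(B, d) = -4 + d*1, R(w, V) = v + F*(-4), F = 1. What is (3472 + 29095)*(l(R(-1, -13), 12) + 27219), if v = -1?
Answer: 886408606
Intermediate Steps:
R(w, V) = -5 (R(w, V) = -1 + 1*(-4) = -1 - 4 = -5)
l(B, d) = 1/2 - d/8 (l(B, d) = -(-4 + d*1)/8 = -(-4 + d)/8 = 1/2 - d/8)
(3472 + 29095)*(l(R(-1, -13), 12) + 27219) = (3472 + 29095)*((1/2 - 1/8*12) + 27219) = 32567*((1/2 - 3/2) + 27219) = 32567*(-1 + 27219) = 32567*27218 = 886408606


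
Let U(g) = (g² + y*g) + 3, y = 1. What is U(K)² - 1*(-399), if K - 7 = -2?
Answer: 1488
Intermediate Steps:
K = 5 (K = 7 - 2 = 5)
U(g) = 3 + g + g² (U(g) = (g² + 1*g) + 3 = (g² + g) + 3 = (g + g²) + 3 = 3 + g + g²)
U(K)² - 1*(-399) = (3 + 5 + 5²)² - 1*(-399) = (3 + 5 + 25)² + 399 = 33² + 399 = 1089 + 399 = 1488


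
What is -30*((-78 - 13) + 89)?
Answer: 60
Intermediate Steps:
-30*((-78 - 13) + 89) = -30*(-91 + 89) = -30*(-2) = 60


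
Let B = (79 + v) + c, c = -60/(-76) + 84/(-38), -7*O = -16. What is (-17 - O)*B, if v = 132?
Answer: -537570/133 ≈ -4041.9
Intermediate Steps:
O = 16/7 (O = -⅐*(-16) = 16/7 ≈ 2.2857)
c = -27/19 (c = -60*(-1/76) + 84*(-1/38) = 15/19 - 42/19 = -27/19 ≈ -1.4211)
B = 3982/19 (B = (79 + 132) - 27/19 = 211 - 27/19 = 3982/19 ≈ 209.58)
(-17 - O)*B = (-17 - 1*16/7)*(3982/19) = (-17 - 16/7)*(3982/19) = -135/7*3982/19 = -537570/133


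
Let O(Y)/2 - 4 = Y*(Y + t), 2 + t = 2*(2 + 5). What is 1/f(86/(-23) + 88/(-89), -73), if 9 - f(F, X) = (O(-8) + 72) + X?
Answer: 1/66 ≈ 0.015152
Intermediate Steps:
t = 12 (t = -2 + 2*(2 + 5) = -2 + 2*7 = -2 + 14 = 12)
O(Y) = 8 + 2*Y*(12 + Y) (O(Y) = 8 + 2*(Y*(Y + 12)) = 8 + 2*(Y*(12 + Y)) = 8 + 2*Y*(12 + Y))
f(F, X) = -7 - X (f(F, X) = 9 - (((8 + 2*(-8)**2 + 24*(-8)) + 72) + X) = 9 - (((8 + 2*64 - 192) + 72) + X) = 9 - (((8 + 128 - 192) + 72) + X) = 9 - ((-56 + 72) + X) = 9 - (16 + X) = 9 + (-16 - X) = -7 - X)
1/f(86/(-23) + 88/(-89), -73) = 1/(-7 - 1*(-73)) = 1/(-7 + 73) = 1/66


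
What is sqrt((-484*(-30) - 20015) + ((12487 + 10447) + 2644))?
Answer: sqrt(20083) ≈ 141.71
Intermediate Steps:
sqrt((-484*(-30) - 20015) + ((12487 + 10447) + 2644)) = sqrt((14520 - 20015) + (22934 + 2644)) = sqrt(-5495 + 25578) = sqrt(20083)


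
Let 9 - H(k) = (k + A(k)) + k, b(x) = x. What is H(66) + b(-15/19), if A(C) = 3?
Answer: -2409/19 ≈ -126.79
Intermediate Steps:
H(k) = 6 - 2*k (H(k) = 9 - ((k + 3) + k) = 9 - ((3 + k) + k) = 9 - (3 + 2*k) = 9 + (-3 - 2*k) = 6 - 2*k)
H(66) + b(-15/19) = (6 - 2*66) - 15/19 = (6 - 132) - 15*1/19 = -126 - 15/19 = -2409/19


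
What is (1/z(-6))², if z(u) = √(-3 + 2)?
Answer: -1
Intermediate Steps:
z(u) = I (z(u) = √(-1) = I)
(1/z(-6))² = (1/I)² = (-I)² = -1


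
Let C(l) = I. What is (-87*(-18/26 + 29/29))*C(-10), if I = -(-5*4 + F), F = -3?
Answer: -8004/13 ≈ -615.69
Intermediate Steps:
I = 23 (I = -(-5*4 - 3) = -(-20 - 3) = -1*(-23) = 23)
C(l) = 23
(-87*(-18/26 + 29/29))*C(-10) = -87*(-18/26 + 29/29)*23 = -87*(-18*1/26 + 29*(1/29))*23 = -87*(-9/13 + 1)*23 = -87*4/13*23 = -348/13*23 = -8004/13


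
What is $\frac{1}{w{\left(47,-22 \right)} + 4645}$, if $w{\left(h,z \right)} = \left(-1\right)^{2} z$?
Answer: $\frac{1}{4623} \approx 0.00021631$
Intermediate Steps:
$w{\left(h,z \right)} = z$ ($w{\left(h,z \right)} = 1 z = z$)
$\frac{1}{w{\left(47,-22 \right)} + 4645} = \frac{1}{-22 + 4645} = \frac{1}{4623}$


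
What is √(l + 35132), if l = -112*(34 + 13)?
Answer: 2*√7467 ≈ 172.82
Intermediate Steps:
l = -5264 (l = -112*47 = -5264)
√(l + 35132) = √(-5264 + 35132) = √29868 = 2*√7467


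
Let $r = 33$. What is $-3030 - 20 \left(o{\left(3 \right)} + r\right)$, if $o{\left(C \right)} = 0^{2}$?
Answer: $-3690$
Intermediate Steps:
$o{\left(C \right)} = 0$
$-3030 - 20 \left(o{\left(3 \right)} + r\right) = -3030 - 20 \left(0 + 33\right) = -3030 - 20 \cdot 33 = -3030 - 660 = -3690$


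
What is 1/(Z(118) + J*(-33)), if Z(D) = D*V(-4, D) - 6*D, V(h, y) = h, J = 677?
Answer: -1/23521 ≈ -4.2515e-5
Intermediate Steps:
Z(D) = -10*D (Z(D) = D*(-4) - 6*D = -4*D - 6*D = -10*D)
1/(Z(118) + J*(-33)) = 1/(-10*118 + 677*(-33)) = 1/(-1180 - 22341) = 1/(-23521) = -1/23521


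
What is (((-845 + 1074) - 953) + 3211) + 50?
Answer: 2537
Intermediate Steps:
(((-845 + 1074) - 953) + 3211) + 50 = ((229 - 953) + 3211) + 50 = (-724 + 3211) + 50 = 2487 + 50 = 2537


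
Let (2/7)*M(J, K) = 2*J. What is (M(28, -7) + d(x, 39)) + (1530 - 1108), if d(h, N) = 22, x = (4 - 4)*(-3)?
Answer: 640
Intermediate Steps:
x = 0 (x = 0*(-3) = 0)
M(J, K) = 7*J (M(J, K) = 7*(2*J)/2 = 7*J)
(M(28, -7) + d(x, 39)) + (1530 - 1108) = (7*28 + 22) + (1530 - 1108) = (196 + 22) + 422 = 218 + 422 = 640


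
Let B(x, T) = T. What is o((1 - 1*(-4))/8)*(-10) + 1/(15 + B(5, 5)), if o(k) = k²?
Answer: -617/160 ≈ -3.8563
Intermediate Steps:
o((1 - 1*(-4))/8)*(-10) + 1/(15 + B(5, 5)) = ((1 - 1*(-4))/8)²*(-10) + 1/(15 + 5) = ((1 + 4)*(⅛))²*(-10) + 1/20 = (5*(⅛))²*(-10) + 1/20 = (5/8)²*(-10) + 1/20 = (25/64)*(-10) + 1/20 = -125/32 + 1/20 = -617/160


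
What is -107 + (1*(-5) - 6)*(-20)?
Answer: 113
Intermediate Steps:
-107 + (1*(-5) - 6)*(-20) = -107 + (-5 - 6)*(-20) = -107 - 11*(-20) = -107 + 220 = 113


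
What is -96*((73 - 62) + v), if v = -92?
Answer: 7776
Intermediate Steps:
-96*((73 - 62) + v) = -96*((73 - 62) - 92) = -96*(11 - 92) = -96*(-81) = 7776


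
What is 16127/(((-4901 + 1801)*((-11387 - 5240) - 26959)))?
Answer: 16127/135116600 ≈ 0.00011936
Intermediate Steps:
16127/(((-4901 + 1801)*((-11387 - 5240) - 26959))) = 16127/((-3100*(-16627 - 26959))) = 16127/((-3100*(-43586))) = 16127/135116600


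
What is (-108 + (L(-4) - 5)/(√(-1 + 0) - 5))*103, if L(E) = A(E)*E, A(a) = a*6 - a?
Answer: -327849/26 - 7725*I/26 ≈ -12610.0 - 297.12*I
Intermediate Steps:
A(a) = 5*a (A(a) = 6*a - a = 5*a)
L(E) = 5*E² (L(E) = (5*E)*E = 5*E²)
(-108 + (L(-4) - 5)/(√(-1 + 0) - 5))*103 = (-108 + (5*(-4)² - 5)/(√(-1 + 0) - 5))*103 = (-108 + (5*16 - 5)/(√(-1) - 5))*103 = (-108 + (80 - 5)/(I - 5))*103 = (-108 + 75/(-5 + I))*103 = (-108 + 75*((-5 - I)/26))*103 = (-108 + 75*(-5 - I)/26)*103 = -11124 + 7725*(-5 - I)/26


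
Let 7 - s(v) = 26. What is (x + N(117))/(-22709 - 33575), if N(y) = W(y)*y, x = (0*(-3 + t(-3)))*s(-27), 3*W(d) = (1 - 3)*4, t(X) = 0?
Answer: 78/14071 ≈ 0.0055433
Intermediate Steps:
s(v) = -19 (s(v) = 7 - 1*26 = 7 - 26 = -19)
W(d) = -8/3 (W(d) = ((1 - 3)*4)/3 = (-2*4)/3 = (1/3)*(-8) = -8/3)
x = 0 (x = (0*(-3 + 0))*(-19) = (0*(-3))*(-19) = 0*(-19) = 0)
N(y) = -8*y/3
(x + N(117))/(-22709 - 33575) = (0 - 8/3*117)/(-22709 - 33575) = (0 - 312)/(-56284) = -312*(-1/56284) = 78/14071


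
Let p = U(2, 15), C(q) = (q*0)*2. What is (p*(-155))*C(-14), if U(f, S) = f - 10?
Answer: 0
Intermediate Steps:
U(f, S) = -10 + f
C(q) = 0 (C(q) = 0*2 = 0)
p = -8 (p = -10 + 2 = -8)
(p*(-155))*C(-14) = -8*(-155)*0 = 1240*0 = 0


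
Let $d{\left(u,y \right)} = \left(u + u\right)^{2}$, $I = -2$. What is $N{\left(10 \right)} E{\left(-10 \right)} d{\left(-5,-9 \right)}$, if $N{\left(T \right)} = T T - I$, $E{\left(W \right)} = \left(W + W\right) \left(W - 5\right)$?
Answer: $3060000$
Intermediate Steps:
$E{\left(W \right)} = 2 W \left(-5 + W\right)$
$d{\left(u,y \right)} = 4 u^{2}$ ($d{\left(u,y \right)} = \left(2 u\right)^{2} = 4 u^{2}$)
$N{\left(T \right)} = 2 + T^{2}$ ($N{\left(T \right)} = T T - -2 = T^{2} + 2 = 2 + T^{2}$)
$N{\left(10 \right)} E{\left(-10 \right)} d{\left(-5,-9 \right)} = \left(2 + 10^{2}\right) 2 \left(-10\right) \left(-5 - 10\right) 4 \left(-5\right)^{2} = \left(2 + 100\right) 2 \left(-10\right) \left(-15\right) 4 \cdot 25 = 102 \cdot 300 \cdot 100 = 30600 \cdot 100 = 3060000$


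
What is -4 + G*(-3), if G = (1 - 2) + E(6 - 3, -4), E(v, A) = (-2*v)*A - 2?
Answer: -67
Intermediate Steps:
E(v, A) = -2 - 2*A*v (E(v, A) = -2*A*v - 2 = -2 - 2*A*v)
G = 21 (G = (1 - 2) + (-2 - 2*(-4)*(6 - 3)) = -1 + (-2 - 2*(-4)*3) = -1 + (-2 + 24) = -1 + 22 = 21)
-4 + G*(-3) = -4 + 21*(-3) = -4 - 63 = -67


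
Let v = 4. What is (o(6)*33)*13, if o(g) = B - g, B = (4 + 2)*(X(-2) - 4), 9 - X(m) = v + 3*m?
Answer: 15444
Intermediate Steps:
X(m) = 5 - 3*m (X(m) = 9 - (4 + 3*m) = 9 + (-4 - 3*m) = 5 - 3*m)
B = 42 (B = (4 + 2)*((5 - 3*(-2)) - 4) = 6*((5 + 6) - 4) = 6*(11 - 4) = 6*7 = 42)
o(g) = 42 - g
(o(6)*33)*13 = ((42 - 1*6)*33)*13 = ((42 - 6)*33)*13 = (36*33)*13 = 1188*13 = 15444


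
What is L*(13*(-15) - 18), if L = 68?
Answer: -14484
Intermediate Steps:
L*(13*(-15) - 18) = 68*(13*(-15) - 18) = 68*(-195 - 18) = 68*(-213) = -14484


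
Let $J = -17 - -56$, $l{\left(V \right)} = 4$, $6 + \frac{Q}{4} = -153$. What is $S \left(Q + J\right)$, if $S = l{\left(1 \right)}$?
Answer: $-2388$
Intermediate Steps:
$Q = -636$ ($Q = -24 + 4 \left(-153\right) = -24 - 612 = -636$)
$J = 39$ ($J = -17 + 56 = 39$)
$S = 4$
$S \left(Q + J\right) = 4 \left(-636 + 39\right) = 4 \left(-597\right) = -2388$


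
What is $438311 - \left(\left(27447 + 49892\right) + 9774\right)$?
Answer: $351198$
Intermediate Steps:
$438311 - \left(\left(27447 + 49892\right) + 9774\right) = 438311 - \left(77339 + 9774\right) = 438311 - 87113 = 351198$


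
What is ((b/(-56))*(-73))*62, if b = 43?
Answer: 97309/28 ≈ 3475.3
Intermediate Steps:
((b/(-56))*(-73))*62 = ((43/(-56))*(-73))*62 = ((43*(-1/56))*(-73))*62 = -43/56*(-73)*62 = (3139/56)*62 = 97309/28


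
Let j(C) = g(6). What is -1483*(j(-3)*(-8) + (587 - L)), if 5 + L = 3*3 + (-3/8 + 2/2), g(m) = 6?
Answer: -6339825/8 ≈ -7.9248e+5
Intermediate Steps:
j(C) = 6
L = 37/8 (L = -5 + (3*3 + (-3/8 + 2/2)) = -5 + (9 + (-3*1/8 + 2*(1/2))) = -5 + (9 + (-3/8 + 1)) = -5 + (9 + 5/8) = -5 + 77/8 = 37/8 ≈ 4.6250)
-1483*(j(-3)*(-8) + (587 - L)) = -1483*(6*(-8) + (587 - 1*37/8)) = -1483*(-48 + (587 - 37/8)) = -1483*(-48 + 4659/8) = -1483*4275/8 = -6339825/8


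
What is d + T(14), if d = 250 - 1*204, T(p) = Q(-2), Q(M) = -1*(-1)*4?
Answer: 50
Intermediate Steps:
Q(M) = 4 (Q(M) = 1*4 = 4)
T(p) = 4
d = 46 (d = 250 - 204 = 46)
d + T(14) = 46 + 4 = 50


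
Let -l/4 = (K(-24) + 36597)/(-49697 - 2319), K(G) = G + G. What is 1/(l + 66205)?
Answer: 13004/860966369 ≈ 1.5104e-5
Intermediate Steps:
K(G) = 2*G
l = 36549/13004 (l = -4*(2*(-24) + 36597)/(-49697 - 2319) = -4*(-48 + 36597)/(-52016) = -146196*(-1)/52016 = -4*(-36549/52016) = 36549/13004 ≈ 2.8106)
1/(l + 66205) = 1/(36549/13004 + 66205) = 1/(860966369/13004) = 13004/860966369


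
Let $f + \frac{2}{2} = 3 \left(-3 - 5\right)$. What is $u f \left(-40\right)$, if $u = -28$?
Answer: $-28000$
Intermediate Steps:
$f = -25$ ($f = -1 + 3 \left(-3 - 5\right) = -1 + 3 \left(-8\right) = -1 - 24 = -25$)
$u f \left(-40\right) = \left(-28\right) \left(-25\right) \left(-40\right) = 700 \left(-40\right) = -28000$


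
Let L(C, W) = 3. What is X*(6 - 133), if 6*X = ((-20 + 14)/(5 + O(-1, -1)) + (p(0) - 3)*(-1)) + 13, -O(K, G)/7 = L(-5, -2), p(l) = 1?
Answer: -5207/16 ≈ -325.44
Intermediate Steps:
O(K, G) = -21 (O(K, G) = -7*3 = -21)
X = 41/16 (X = (((-20 + 14)/(5 - 21) + (1 - 3)*(-1)) + 13)/6 = ((-6/(-16) - 2*(-1)) + 13)/6 = ((-6*(-1/16) + 2) + 13)/6 = ((3/8 + 2) + 13)/6 = (19/8 + 13)/6 = (1/6)*(123/8) = 41/16 ≈ 2.5625)
X*(6 - 133) = 41*(6 - 133)/16 = (41/16)*(-127) = -5207/16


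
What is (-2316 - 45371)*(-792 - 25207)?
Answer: 1239814313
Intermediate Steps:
(-2316 - 45371)*(-792 - 25207) = -47687*(-25999) = 1239814313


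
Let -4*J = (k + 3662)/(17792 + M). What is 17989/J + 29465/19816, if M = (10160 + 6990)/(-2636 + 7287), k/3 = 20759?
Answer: -118007839515017847/6077216238824 ≈ -19418.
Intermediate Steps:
k = 62277 (k = 3*20759 = 62277)
M = 17150/4651 ≈ 3.6874
J = -306682289/331070968 (J = -(62277 + 3662)/(4*(17792 + 17150/4651)) = -65939/(4*82767742/4651) = -65939*4651/(4*82767742) = -¼*306682289/82767742 = -306682289/331070968 ≈ -0.92633)
17989/J + 29465/19816 = 17989/(-306682289/331070968) + 29465/19816 = 17989*(-331070968/306682289) + 29465*(1/19816) = -5955635643352/306682289 + 29465/19816 = -118007839515017847/6077216238824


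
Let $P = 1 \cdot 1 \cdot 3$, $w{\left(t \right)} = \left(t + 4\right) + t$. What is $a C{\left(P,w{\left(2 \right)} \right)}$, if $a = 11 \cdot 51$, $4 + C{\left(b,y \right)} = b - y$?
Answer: $-5049$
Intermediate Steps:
$w{\left(t \right)} = 4 + 2 t$ ($w{\left(t \right)} = \left(4 + t\right) + t = 4 + 2 t$)
$P = 3$ ($P = 1 \cdot 3 = 3$)
$C{\left(b,y \right)} = -4 + b - y$ ($C{\left(b,y \right)} = -4 + \left(b - y\right) = -4 + b - y$)
$a = 561$
$a C{\left(P,w{\left(2 \right)} \right)} = 561 \left(-4 + 3 - \left(4 + 2 \cdot 2\right)\right) = 561 \left(-4 + 3 - \left(4 + 4\right)\right) = 561 \left(-4 + 3 - 8\right) = 561 \left(-9\right) = -5049$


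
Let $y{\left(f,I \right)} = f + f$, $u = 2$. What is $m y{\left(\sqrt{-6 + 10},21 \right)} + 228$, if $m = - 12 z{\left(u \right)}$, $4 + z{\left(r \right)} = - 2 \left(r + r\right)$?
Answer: $804$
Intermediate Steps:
$z{\left(r \right)} = -4 - 4 r$ ($z{\left(r \right)} = -4 - 2 \left(r + r\right) = -4 - 2 \cdot 2 r = -4 - 4 r$)
$y{\left(f,I \right)} = 2 f$
$m = 144$ ($m = - 12 \left(-4 - 8\right) = \left(-12\right) \left(-12\right) = 144$)
$m y{\left(\sqrt{-6 + 10},21 \right)} + 228 = 144 \cdot 2 \sqrt{-6 + 10} + 228 = 144 \cdot 2 \sqrt{4} + 228 = 144 \cdot 2 \cdot 2 + 228 = 144 \cdot 4 + 228 = 576 + 228 = 804$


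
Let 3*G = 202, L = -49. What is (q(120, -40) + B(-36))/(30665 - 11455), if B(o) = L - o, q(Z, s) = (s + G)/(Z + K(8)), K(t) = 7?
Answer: -4871/7319010 ≈ -0.00066553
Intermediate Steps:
G = 202/3 (G = (⅓)*202 = 202/3 ≈ 67.333)
q(Z, s) = (202/3 + s)/(7 + Z) (q(Z, s) = (s + 202/3)/(Z + 7) = (202/3 + s)/(7 + Z))
B(o) = -49 - o
(q(120, -40) + B(-36))/(30665 - 11455) = ((202/3 - 40)/(7 + 120) + (-49 - 1*(-36)))/(30665 - 11455) = ((82/3)/127 + (-49 + 36))/19210 = ((1/127)*(82/3) - 13)*(1/19210) = (82/381 - 13)*(1/19210) = -4871/381*1/19210 = -4871/7319010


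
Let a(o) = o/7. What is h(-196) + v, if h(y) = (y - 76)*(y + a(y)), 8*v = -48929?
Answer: 438495/8 ≈ 54812.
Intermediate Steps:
a(o) = o/7 (a(o) = o*(⅐) = o/7)
v = -48929/8 (v = (⅛)*(-48929) = -48929/8 ≈ -6116.1)
h(y) = 8*y*(-76 + y)/7 (h(y) = (y - 76)*(y + y/7) = (-76 + y)*(8*y/7) = 8*y*(-76 + y)/7)
h(-196) + v = (8/7)*(-196)*(-76 - 196) - 48929/8 = (8/7)*(-196)*(-272) - 48929/8 = 60928 - 48929/8 = 438495/8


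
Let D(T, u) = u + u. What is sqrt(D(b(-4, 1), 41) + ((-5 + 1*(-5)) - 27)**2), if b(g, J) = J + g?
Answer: sqrt(1451) ≈ 38.092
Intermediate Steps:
D(T, u) = 2*u
sqrt(D(b(-4, 1), 41) + ((-5 + 1*(-5)) - 27)**2) = sqrt(2*41 + ((-5 + 1*(-5)) - 27)**2) = sqrt(82 + ((-5 - 5) - 27)**2) = sqrt(82 + (-10 - 27)**2) = sqrt(82 + (-37)**2) = sqrt(82 + 1369) = sqrt(1451)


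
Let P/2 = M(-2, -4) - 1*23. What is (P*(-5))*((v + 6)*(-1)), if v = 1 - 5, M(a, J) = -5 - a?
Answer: -520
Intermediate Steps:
v = -4
P = -52 (P = 2*((-5 - 1*(-2)) - 1*23) = 2*((-5 + 2) - 23) = 2*(-3 - 23) = 2*(-26) = -52)
(P*(-5))*((v + 6)*(-1)) = (-52*(-5))*((-4 + 6)*(-1)) = 260*(2*(-1)) = 260*(-2) = -520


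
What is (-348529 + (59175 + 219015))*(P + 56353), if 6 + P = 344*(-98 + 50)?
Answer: -2801954065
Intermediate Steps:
P = -16518 (P = -6 + 344*(-98 + 50) = -6 + 344*(-48) = -6 - 16512 = -16518)
(-348529 + (59175 + 219015))*(P + 56353) = (-348529 + (59175 + 219015))*(-16518 + 56353) = (-348529 + 278190)*39835 = -70339*39835 = -2801954065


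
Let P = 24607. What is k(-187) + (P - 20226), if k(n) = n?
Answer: 4194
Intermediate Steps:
k(-187) + (P - 20226) = -187 + (24607 - 20226) = -187 + 4381 = 4194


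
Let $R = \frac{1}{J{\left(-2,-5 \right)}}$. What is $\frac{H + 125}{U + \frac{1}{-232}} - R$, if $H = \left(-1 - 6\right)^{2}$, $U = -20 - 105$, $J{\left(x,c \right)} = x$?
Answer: $- \frac{17245}{19334} \approx -0.89195$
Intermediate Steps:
$U = -125$ ($U = -20 - 105 = -125$)
$H = 49$ ($H = \left(-7\right)^{2} = 49$)
$R = - \frac{1}{2}$ ($R = \frac{1}{-2} = - \frac{1}{2} \approx -0.5$)
$\frac{H + 125}{U + \frac{1}{-232}} - R = \frac{49 + 125}{-125 + \frac{1}{-232}} - - \frac{1}{2} = \frac{174}{-125 - \frac{1}{232}} + \frac{1}{2} = \frac{174}{- \frac{29001}{232}} + \frac{1}{2} = 174 \left(- \frac{232}{29001}\right) + \frac{1}{2} = - \frac{13456}{9667} + \frac{1}{2} = - \frac{17245}{19334}$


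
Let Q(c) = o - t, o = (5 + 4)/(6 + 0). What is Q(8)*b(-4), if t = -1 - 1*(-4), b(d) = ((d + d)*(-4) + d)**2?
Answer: -1176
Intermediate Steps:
b(d) = 49*d**2 (b(d) = ((2*d)*(-4) + d)**2 = (-8*d + d)**2 = (-7*d)**2 = 49*d**2)
t = 3 (t = -1 + 4 = 3)
o = 3/2 (o = 9/6 = 9*(1/6) = 3/2 ≈ 1.5000)
Q(c) = -3/2 (Q(c) = 3/2 - 1*3 = 3/2 - 3 = -3/2)
Q(8)*b(-4) = -147*(-4)**2/2 = -147*16/2 = -3/2*784 = -1176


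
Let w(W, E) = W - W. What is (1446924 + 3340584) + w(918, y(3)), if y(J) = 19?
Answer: 4787508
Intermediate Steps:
w(W, E) = 0
(1446924 + 3340584) + w(918, y(3)) = (1446924 + 3340584) + 0 = 4787508 + 0 = 4787508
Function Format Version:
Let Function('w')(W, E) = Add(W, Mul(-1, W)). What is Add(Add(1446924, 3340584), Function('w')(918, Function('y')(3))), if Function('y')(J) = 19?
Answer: 4787508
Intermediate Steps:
Function('w')(W, E) = 0
Add(Add(1446924, 3340584), Function('w')(918, Function('y')(3))) = Add(Add(1446924, 3340584), 0) = Add(4787508, 0) = 4787508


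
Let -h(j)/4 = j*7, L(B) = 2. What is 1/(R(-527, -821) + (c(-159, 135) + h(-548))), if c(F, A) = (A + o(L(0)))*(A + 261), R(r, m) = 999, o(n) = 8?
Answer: 1/72971 ≈ 1.3704e-5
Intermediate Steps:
h(j) = -28*j (h(j) = -4*j*7 = -28*j)
c(F, A) = (8 + A)*(261 + A) (c(F, A) = (A + 8)*(A + 261) = (8 + A)*(261 + A))
1/(R(-527, -821) + (c(-159, 135) + h(-548))) = 1/(999 + ((2088 + 135² + 269*135) - 28*(-548))) = 1/(999 + ((2088 + 18225 + 36315) + 15344)) = 1/(999 + (56628 + 15344)) = 1/(999 + 71972) = 1/72971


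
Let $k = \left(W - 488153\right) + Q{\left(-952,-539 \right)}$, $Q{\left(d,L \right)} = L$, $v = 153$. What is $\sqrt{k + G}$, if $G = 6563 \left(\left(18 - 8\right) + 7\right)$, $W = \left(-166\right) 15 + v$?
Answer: $3 i \sqrt{42162} \approx 616.0 i$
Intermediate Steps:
$W = -2337$ ($W = \left(-166\right) 15 + 153 = -2490 + 153 = -2337$)
$k = -491029$ ($k = \left(-2337 - 488153\right) - 539 = -490490 - 539 = -491029$)
$G = 111571$ ($G = 6563 \left(10 + 7\right) = 6563 \cdot 17 = 111571$)
$\sqrt{k + G} = \sqrt{-491029 + 111571} = \sqrt{-379458} = 3 i \sqrt{42162}$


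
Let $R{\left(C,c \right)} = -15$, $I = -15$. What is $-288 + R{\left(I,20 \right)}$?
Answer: $-303$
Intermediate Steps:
$-288 + R{\left(I,20 \right)} = -288 - 15 = -303$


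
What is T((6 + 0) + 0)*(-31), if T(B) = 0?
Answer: 0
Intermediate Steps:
T((6 + 0) + 0)*(-31) = 0*(-31) = 0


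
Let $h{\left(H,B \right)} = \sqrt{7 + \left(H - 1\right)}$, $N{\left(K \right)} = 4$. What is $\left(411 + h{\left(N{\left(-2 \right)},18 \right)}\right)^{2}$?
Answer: $\left(411 + \sqrt{10}\right)^{2} \approx 1.7153 \cdot 10^{5}$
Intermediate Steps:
$h{\left(H,B \right)} = \sqrt{6 + H}$ ($h{\left(H,B \right)} = \sqrt{7 + \left(H - 1\right)} = \sqrt{7 + \left(-1 + H\right)} = \sqrt{6 + H}$)
$\left(411 + h{\left(N{\left(-2 \right)},18 \right)}\right)^{2} = \left(411 + \sqrt{6 + 4}\right)^{2} = \left(411 + \sqrt{10}\right)^{2}$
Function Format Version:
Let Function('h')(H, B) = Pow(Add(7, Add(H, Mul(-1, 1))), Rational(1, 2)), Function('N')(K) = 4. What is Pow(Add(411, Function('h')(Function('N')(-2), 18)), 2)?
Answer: Pow(Add(411, Pow(10, Rational(1, 2))), 2) ≈ 1.7153e+5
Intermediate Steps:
Function('h')(H, B) = Pow(Add(6, H), Rational(1, 2)) (Function('h')(H, B) = Pow(Add(7, Add(H, -1)), Rational(1, 2)) = Pow(Add(7, Add(-1, H)), Rational(1, 2)) = Pow(Add(6, H), Rational(1, 2)))
Pow(Add(411, Function('h')(Function('N')(-2), 18)), 2) = Pow(Add(411, Pow(Add(6, 4), Rational(1, 2))), 2) = Pow(Add(411, Pow(10, Rational(1, 2))), 2)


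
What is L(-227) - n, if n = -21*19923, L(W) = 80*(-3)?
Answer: 418143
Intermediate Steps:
L(W) = -240
n = -418383
L(-227) - n = -240 - 1*(-418383) = -240 + 418383 = 418143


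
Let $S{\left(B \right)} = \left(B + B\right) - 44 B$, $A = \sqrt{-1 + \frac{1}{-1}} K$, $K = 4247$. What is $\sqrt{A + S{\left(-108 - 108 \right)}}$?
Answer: $\sqrt{9072 + 4247 i \sqrt{2}} \approx 99.88 + 30.067 i$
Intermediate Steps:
$A = 4247 i \sqrt{2}$ ($A = \sqrt{-1 + \frac{1}{-1}} \cdot 4247 = \sqrt{-1 - 1} \cdot 4247 = \sqrt{-2} \cdot 4247 = i \sqrt{2} \cdot 4247 = 4247 i \sqrt{2} \approx 6006.2 i$)
$S{\left(B \right)} = - 42 B$ ($S{\left(B \right)} = 2 B - 44 B = - 42 B$)
$\sqrt{A + S{\left(-108 - 108 \right)}} = \sqrt{4247 i \sqrt{2} - 42 \left(-108 - 108\right)} = \sqrt{4247 i \sqrt{2} - -9072} = \sqrt{4247 i \sqrt{2} + 9072} = \sqrt{9072 + 4247 i \sqrt{2}}$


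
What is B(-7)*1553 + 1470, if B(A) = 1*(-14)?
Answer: -20272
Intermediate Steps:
B(A) = -14
B(-7)*1553 + 1470 = -14*1553 + 1470 = -21742 + 1470 = -20272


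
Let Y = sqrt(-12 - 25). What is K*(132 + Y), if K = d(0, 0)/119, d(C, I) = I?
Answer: 0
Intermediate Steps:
Y = I*sqrt(37) (Y = sqrt(-37) = I*sqrt(37) ≈ 6.0828*I)
K = 0 (K = 0/119 = 0*(1/119) = 0)
K*(132 + Y) = 0*(132 + I*sqrt(37)) = 0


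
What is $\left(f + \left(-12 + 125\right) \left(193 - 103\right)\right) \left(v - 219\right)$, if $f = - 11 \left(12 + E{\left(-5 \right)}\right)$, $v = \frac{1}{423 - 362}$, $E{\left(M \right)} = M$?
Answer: $- \frac{134822294}{61} \approx -2.2102 \cdot 10^{6}$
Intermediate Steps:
$v = \frac{1}{61} \approx 0.016393$
$f = -77$ ($f = - 11 \left(12 - 5\right) = \left(-11\right) 7 = -77$)
$\left(f + \left(-12 + 125\right) \left(193 - 103\right)\right) \left(v - 219\right) = \left(-77 + \left(-12 + 125\right) \left(193 - 103\right)\right) \left(\frac{1}{61} - 219\right) = \left(-77 + 113 \cdot 90\right) \left(- \frac{13358}{61}\right) = \left(-77 + 10170\right) \left(- \frac{13358}{61}\right) = 10093 \left(- \frac{13358}{61}\right) = - \frac{134822294}{61}$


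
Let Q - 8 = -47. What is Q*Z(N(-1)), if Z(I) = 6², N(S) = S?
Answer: -1404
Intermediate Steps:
Q = -39 (Q = 8 - 47 = -39)
Z(I) = 36
Q*Z(N(-1)) = -39*36 = -1404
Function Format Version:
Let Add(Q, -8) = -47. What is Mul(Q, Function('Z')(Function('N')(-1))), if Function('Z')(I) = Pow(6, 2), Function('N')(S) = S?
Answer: -1404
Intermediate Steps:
Q = -39 (Q = Add(8, -47) = -39)
Function('Z')(I) = 36
Mul(Q, Function('Z')(Function('N')(-1))) = Mul(-39, 36) = -1404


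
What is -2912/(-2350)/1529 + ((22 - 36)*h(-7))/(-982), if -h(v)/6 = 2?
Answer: -150197404/882118325 ≈ -0.17027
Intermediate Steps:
h(v) = -12 (h(v) = -6*2 = -12)
-2912/(-2350)/1529 + ((22 - 36)*h(-7))/(-982) = -2912/(-2350)/1529 + ((22 - 36)*(-12))/(-982) = -2912*(-1/2350)*(1/1529) - 14*(-12)*(-1/982) = (1456/1175)*(1/1529) + 168*(-1/982) = 1456/1796575 - 84/491 = -150197404/882118325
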